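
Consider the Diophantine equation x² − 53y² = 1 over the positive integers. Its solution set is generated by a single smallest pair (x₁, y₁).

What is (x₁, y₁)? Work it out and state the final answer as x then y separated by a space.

66249 9100

√53 → a₀=7, period (3,1,1,3,14); ℓ=5 odd so k=9
a_0=7:  p_0=7·1+0=7,  q_0=7·0+1=1
…
a_2=1:  p_2=1·22+7=29,  q_2=1·3+1=4
a_3=1:  p_3=1·29+22=51,  q_3=1·4+3=7
a_4=3:  p_4=3·51+29=182,  q_4=3·7+4=25
a_5=14:  p_5=14·182+51=2599,  q_5=14·25+7=357
…
a_7=1:  p_7=1·7979+2599=10578,  q_7=1·1096+357=1453
a_8=1:  p_8=1·10578+7979=18557,  q_8=1·1453+1096=2549
a_9=3:  p_9=3·18557+10578=66249,  q_9=3·2549+1453=9100
fundamental: x₁=66249, y₁=9100  (since 4388930001 − 53·82810000 = 1)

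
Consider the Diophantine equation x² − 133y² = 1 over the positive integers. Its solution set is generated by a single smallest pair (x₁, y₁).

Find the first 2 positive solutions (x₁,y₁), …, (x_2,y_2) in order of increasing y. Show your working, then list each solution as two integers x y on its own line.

√133 = [11; 1,1,7,5,1,…,1,1,22, …], period ℓ=16 (even) → k=15
i=0: a=11 ⇒ p=11, q=1
i=1: a=1 ⇒ p=12, q=1
i=2: a=1 ⇒ p=23, q=2
i=3: a=7 ⇒ p=173, q=15
i=4: a=5 ⇒ p=888, q=77
i=5: a=1 ⇒ p=1061, q=92
i=6: a=1 ⇒ p=1949, q=169
i=7: a=1 ⇒ p=3010, q=261
i=8: a=2 ⇒ p=7969, q=691
i=9: a=1 ⇒ p=10979, q=952
i=10: a=1 ⇒ p=18948, q=1643
i=11: a=1 ⇒ p=29927, q=2595
i=12: a=5 ⇒ p=168583, q=14618
…
i=14: a=1 ⇒ p=1378591, q=119539
i=15: a=1 ⇒ p=2588599, q=224460
→ (2588599, 224460).  Check: 2588599²=6700844782801, 133·224460²=6700844782800, difference 1.
k=2:  x_2 = 2588599·2588599+133·224460·224460 = 13401689565601,  y_2 = 2588599·224460+224460·2588599 = 1162073863080

2588599 224460
13401689565601 1162073863080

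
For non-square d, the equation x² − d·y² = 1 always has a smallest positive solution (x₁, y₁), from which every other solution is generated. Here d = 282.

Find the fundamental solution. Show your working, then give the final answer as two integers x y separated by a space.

√282 → a₀=16, period (1,3,1,4,1,3,1,32); ℓ=8 even so k=7
step 0: (16, 1)  from 16·(1,0) + (0,1)
step 1: (17, 1)  from 1·(16,1) + (1,0)
step 2: (67, 4)  from 3·(17,1) + (16,1)
step 3: (84, 5)  from 1·(67,4) + (17,1)
step 4: (403, 24)  from 4·(84,5) + (67,4)
step 5: (487, 29)  from 1·(403,24) + (84,5)
step 6: (1864, 111)  from 3·(487,29) + (403,24)
step 7: (2351, 140)  from 1·(1864,111) + (487,29)
(x₁, y₁) = (2351, 140);  2351² − 282·140² = 1 ✓

2351 140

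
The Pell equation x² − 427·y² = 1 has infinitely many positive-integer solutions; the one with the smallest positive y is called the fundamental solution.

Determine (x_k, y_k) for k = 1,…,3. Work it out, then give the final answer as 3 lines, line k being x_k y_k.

√427 = [20; 1,1,1,40, …], period ℓ=4 (even) → k=3
i=0: a=20 ⇒ p=20, q=1
…
i=2: a=1 ⇒ p=41, q=2
i=3: a=1 ⇒ p=62, q=3
→ (62, 3).  Check: 62²=3844, 427·3²=3843, difference 1.
n=2: (62,3)∘(62,3) = (62·62+427·3·3, 62·3+3·62) = (7687,372)
n=3: (7687,372)∘(62,3) = (62·7687+427·3·372, 62·372+3·7687) = (953126,46125)

62 3
7687 372
953126 46125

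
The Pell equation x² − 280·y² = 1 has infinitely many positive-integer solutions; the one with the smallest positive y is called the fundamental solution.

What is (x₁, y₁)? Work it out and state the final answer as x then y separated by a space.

d=280: √d = [16; 1,2,1,2,1,32] (ℓ=6, even), read p_5/q_5
i=0: a=16 ⇒ p=16, q=1
…
i=2: a=2 ⇒ p=50, q=3
i=3: a=1 ⇒ p=67, q=4
i=4: a=2 ⇒ p=184, q=11
i=5: a=1 ⇒ p=251, q=15
→ (251, 15).  Check: 251²=63001, 280·15²=63000, difference 1.

251 15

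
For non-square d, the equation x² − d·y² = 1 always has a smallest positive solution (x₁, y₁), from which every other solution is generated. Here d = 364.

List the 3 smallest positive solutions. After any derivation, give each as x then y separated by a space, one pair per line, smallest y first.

√364 = [19; 12,1,2,3,1,8,1,3,2,1,12,38, …], period ℓ=12 (even) → k=11
k=0  a_k=19  p_k/q_k = 19/1
…
k=2  a_k=1  p_k/q_k = 248/13
k=3  a_k=2  p_k/q_k = 725/38
k=4  a_k=3  p_k/q_k = 2423/127
…
k=6  a_k=8  p_k/q_k = 27607/1447
k=7  a_k=1  p_k/q_k = 30755/1612
…
k=10  a_k=1  p_k/q_k = 390371/20461
k=11  a_k=12  p_k/q_k = 4954951/259710
(x₁, y₁) = (4954951, 259710);  4954951² − 364·259710² = 1 ✓
(x_2, y_2) = (4954951·4954951 + 364·259710·259710, 4954951·259710 + 259710·4954951) = (49103078824801, 2573700648420)
(x_3, y_3) = (4954951·49103078824801 + 364·259710·2573700648420, 4954951·2573700648420 + 259710·49103078824801) = (486606699052048124551, 25505121203178395130)

4954951 259710
49103078824801 2573700648420
486606699052048124551 25505121203178395130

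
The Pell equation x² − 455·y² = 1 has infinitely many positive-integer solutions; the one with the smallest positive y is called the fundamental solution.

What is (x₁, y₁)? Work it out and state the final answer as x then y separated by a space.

64 3

d=455: √d = [21; 3,42] (ℓ=2, even), read p_1/q_1
step 0: (21, 1)  from 21·(1,0) + (0,1)
step 1: (64, 3)  from 3·(21,1) + (1,0)
(x₁, y₁) = (64, 3);  64² − 455·3² = 1 ✓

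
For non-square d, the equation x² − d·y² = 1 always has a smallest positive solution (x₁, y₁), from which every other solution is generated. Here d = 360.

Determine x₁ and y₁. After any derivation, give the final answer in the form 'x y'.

19 1

√360 = [18; 1,36, …], period ℓ=2 (even) → k=1
step 0: (18, 1)  from 18·(1,0) + (0,1)
step 1: (19, 1)  from 1·(18,1) + (1,0)
(x₁, y₁) = (19, 1);  19² − 360·1² = 1 ✓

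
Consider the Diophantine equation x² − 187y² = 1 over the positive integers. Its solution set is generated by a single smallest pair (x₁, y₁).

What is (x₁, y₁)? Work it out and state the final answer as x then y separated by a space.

1682 123

√187 = [13; 1,2,13,2,1,26, …], period ℓ=6 (even) → k=5
step 0: (13, 1)  from 13·(1,0) + (0,1)
step 1: (14, 1)  from 1·(13,1) + (1,0)
step 2: (41, 3)  from 2·(14,1) + (13,1)
step 3: (547, 40)  from 13·(41,3) + (14,1)
step 4: (1135, 83)  from 2·(547,40) + (41,3)
step 5: (1682, 123)  from 1·(1135,83) + (547,40)
(x₁, y₁) = (1682, 123);  1682² − 187·123² = 1 ✓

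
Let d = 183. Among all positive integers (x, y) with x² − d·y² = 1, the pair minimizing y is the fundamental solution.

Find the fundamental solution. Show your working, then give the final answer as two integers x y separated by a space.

[13; 1,1,8,1,1,26] for √183; ℓ=6 ⇒ convergent index 5
k=0  a_k=13  p_k/q_k = 13/1
…
k=3  a_k=8  p_k/q_k = 230/17
k=4  a_k=1  p_k/q_k = 257/19
k=5  a_k=1  p_k/q_k = 487/36
(x₁, y₁) = (487, 36);  487² − 183·36² = 1 ✓

487 36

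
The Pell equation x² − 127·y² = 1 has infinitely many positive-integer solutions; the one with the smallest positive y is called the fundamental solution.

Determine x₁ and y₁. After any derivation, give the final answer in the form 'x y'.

√127 = [11; 3,1,2,2,7,11,7,2,2,1,3,22, …], period ℓ=12 (even) → k=11
a_0=11:  p_0=11·1+0=11,  q_0=11·0+1=1
a_1=3:  p_1=3·11+1=34,  q_1=3·1+0=3
…
a_4=2:  p_4=2·124+45=293,  q_4=2·11+4=26
a_5=7:  p_5=7·293+124=2175,  q_5=7·26+11=193
…
a_8=2:  p_8=2·171701+24218=367620,  q_8=2·15236+2149=32621
a_9=2:  p_9=2·367620+171701=906941,  q_9=2·32621+15236=80478
a_10=1:  p_10=1·906941+367620=1274561,  q_10=1·80478+32621=113099
a_11=3:  p_11=3·1274561+906941=4730624,  q_11=3·113099+80478=419775
(x₁, y₁) = (4730624, 419775);  4730624² − 127·419775² = 1 ✓

4730624 419775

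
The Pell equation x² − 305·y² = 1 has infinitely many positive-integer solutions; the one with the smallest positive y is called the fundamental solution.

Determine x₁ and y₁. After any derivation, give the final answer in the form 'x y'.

489 28

√305 = [17; 2,6,2,34, …], period ℓ=4 (even) → k=3
a_0=17:  p_0=17·1+0=17,  q_0=17·0+1=1
…
a_2=6:  p_2=6·35+17=227,  q_2=6·2+1=13
a_3=2:  p_3=2·227+35=489,  q_3=2·13+2=28
fundamental: x₁=489, y₁=28  (since 239121 − 305·784 = 1)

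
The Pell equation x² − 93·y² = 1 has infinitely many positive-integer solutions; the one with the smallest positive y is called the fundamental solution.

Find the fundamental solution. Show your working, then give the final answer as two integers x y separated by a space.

12151 1260

√93 = [9; 1,1,1,4,6,4,1,1,1,18, …], period ℓ=10 (even) → k=9
i=0: a=9 ⇒ p=9, q=1
i=1: a=1 ⇒ p=10, q=1
i=2: a=1 ⇒ p=19, q=2
i=3: a=1 ⇒ p=29, q=3
i=4: a=4 ⇒ p=135, q=14
…
i=7: a=1 ⇒ p=4330, q=449
i=8: a=1 ⇒ p=7821, q=811
i=9: a=1 ⇒ p=12151, q=1260
fundamental: x₁=12151, y₁=1260  (since 147646801 − 93·1587600 = 1)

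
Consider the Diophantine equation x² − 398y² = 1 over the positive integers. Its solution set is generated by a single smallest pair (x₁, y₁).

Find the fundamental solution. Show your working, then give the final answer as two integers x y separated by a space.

399 20

√398 → a₀=19, period (1,18,1,38); ℓ=4 even so k=3
i=0: a=19 ⇒ p=19, q=1
i=1: a=1 ⇒ p=20, q=1
i=2: a=18 ⇒ p=379, q=19
i=3: a=1 ⇒ p=399, q=20
fundamental: x₁=399, y₁=20  (since 159201 − 398·400 = 1)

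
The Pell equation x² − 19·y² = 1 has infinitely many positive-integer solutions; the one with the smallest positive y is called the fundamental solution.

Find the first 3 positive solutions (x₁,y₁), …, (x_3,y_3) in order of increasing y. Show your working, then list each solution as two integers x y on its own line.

170 39
57799 13260
19651490 4508361

[4; 2,1,3,1,2,8] for √19; ℓ=6 ⇒ convergent index 5
k=0  a_k=4  p_k/q_k = 4/1
k=1  a_k=2  p_k/q_k = 9/2
…
k=3  a_k=3  p_k/q_k = 48/11
k=4  a_k=1  p_k/q_k = 61/14
k=5  a_k=2  p_k/q_k = 170/39
(x₁, y₁) = (170, 39);  170² − 19·39² = 1 ✓
k=2:  x_2 = 170·170+19·39·39 = 57799,  y_2 = 170·39+39·170 = 13260
k=3:  x_3 = 170·57799+19·39·13260 = 19651490,  y_3 = 170·13260+39·57799 = 4508361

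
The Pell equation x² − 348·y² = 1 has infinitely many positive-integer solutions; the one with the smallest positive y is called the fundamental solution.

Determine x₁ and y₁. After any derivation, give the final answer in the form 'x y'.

1567 84

√348 → a₀=18, period (1,1,1,8,1,1,1,36); ℓ=8 even so k=7
step 0: (18, 1)  from 18·(1,0) + (0,1)
step 1: (19, 1)  from 1·(18,1) + (1,0)
step 2: (37, 2)  from 1·(19,1) + (18,1)
step 3: (56, 3)  from 1·(37,2) + (19,1)
step 4: (485, 26)  from 8·(56,3) + (37,2)
step 5: (541, 29)  from 1·(485,26) + (56,3)
step 6: (1026, 55)  from 1·(541,29) + (485,26)
step 7: (1567, 84)  from 1·(1026,55) + (541,29)
→ (1567, 84).  Check: 1567²=2455489, 348·84²=2455488, difference 1.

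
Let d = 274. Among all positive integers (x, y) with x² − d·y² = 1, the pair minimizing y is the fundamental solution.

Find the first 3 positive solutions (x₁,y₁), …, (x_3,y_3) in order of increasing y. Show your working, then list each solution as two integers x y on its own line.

3959299 239190
31352097142801 1894049455620
248264653730785753699 14998216231173381570

[16; 1,1,4,4,1,1,32] for √274; ℓ=7 ⇒ convergent index 13
step 0: (16, 1)  from 16·(1,0) + (0,1)
step 1: (17, 1)  from 1·(16,1) + (1,0)
…
step 7: (45802, 2767)  from 32·(1407,85) + (778,47)
…
step 12: (2189276, 132259)  from 1·(1770023,106931) + (419253,25328)
step 13: (3959299, 239190)  from 1·(2189276,132259) + (1770023,106931)
(x₁, y₁) = (3959299, 239190);  3959299² − 274·239190² = 1 ✓
(x_2, y_2) = (3959299·3959299 + 274·239190·239190, 3959299·239190 + 239190·3959299) = (31352097142801, 1894049455620)
(x_3, y_3) = (3959299·31352097142801 + 274·239190·1894049455620, 3959299·1894049455620 + 239190·31352097142801) = (248264653730785753699, 14998216231173381570)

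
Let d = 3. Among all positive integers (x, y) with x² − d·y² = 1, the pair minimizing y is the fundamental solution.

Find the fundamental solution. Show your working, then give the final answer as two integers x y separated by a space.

√3 → a₀=1, period (1,2); ℓ=2 even so k=1
step 0: (1, 1)  from 1·(1,0) + (0,1)
step 1: (2, 1)  from 1·(1,1) + (1,0)
fundamental: x₁=2, y₁=1  (since 4 − 3·1 = 1)

2 1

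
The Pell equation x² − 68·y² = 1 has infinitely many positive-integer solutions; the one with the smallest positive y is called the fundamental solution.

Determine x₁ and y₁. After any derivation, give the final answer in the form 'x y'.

33 4

√68 = [8; 4,16, …], period ℓ=2 (even) → k=1
i=0: a=8 ⇒ p=8, q=1
i=1: a=4 ⇒ p=33, q=4
fundamental: x₁=33, y₁=4  (since 1089 − 68·16 = 1)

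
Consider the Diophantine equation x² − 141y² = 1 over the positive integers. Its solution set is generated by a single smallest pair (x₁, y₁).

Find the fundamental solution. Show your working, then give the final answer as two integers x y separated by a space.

95 8

√141 → a₀=11, period (1,6,1,22); ℓ=4 even so k=3
i=0: a=11 ⇒ p=11, q=1
i=1: a=1 ⇒ p=12, q=1
i=2: a=6 ⇒ p=83, q=7
i=3: a=1 ⇒ p=95, q=8
→ (95, 8).  Check: 95²=9025, 141·8²=9024, difference 1.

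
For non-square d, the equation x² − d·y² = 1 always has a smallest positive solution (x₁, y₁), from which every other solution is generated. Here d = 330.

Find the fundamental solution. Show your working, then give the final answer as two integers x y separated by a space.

109 6

√330 → a₀=18, period (6,36); ℓ=2 even so k=1
a_0=18:  p_0=18·1+0=18,  q_0=18·0+1=1
a_1=6:  p_1=6·18+1=109,  q_1=6·1+0=6
fundamental: x₁=109, y₁=6  (since 11881 − 330·36 = 1)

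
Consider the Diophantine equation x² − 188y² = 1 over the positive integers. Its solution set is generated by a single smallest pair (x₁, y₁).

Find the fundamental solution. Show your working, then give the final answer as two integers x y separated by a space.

d=188: √d = [13; 1,2,2,6,2,2,1,26] (ℓ=8, even), read p_7/q_7
i=0: a=13 ⇒ p=13, q=1
…
i=3: a=2 ⇒ p=96, q=7
i=4: a=6 ⇒ p=617, q=45
…
i=6: a=2 ⇒ p=3277, q=239
i=7: a=1 ⇒ p=4607, q=336
(x₁, y₁) = (4607, 336);  4607² − 188·336² = 1 ✓

4607 336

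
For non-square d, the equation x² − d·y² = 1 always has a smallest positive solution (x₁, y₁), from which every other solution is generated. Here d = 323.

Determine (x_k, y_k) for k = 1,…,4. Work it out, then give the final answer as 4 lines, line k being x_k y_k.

√323 → a₀=17, period (1,34); ℓ=2 even so k=1
k=0  a_k=17  p_k/q_k = 17/1
k=1  a_k=1  p_k/q_k = 18/1
→ (18, 1).  Check: 18²=324, 323·1²=323, difference 1.
(x_2, y_2) = (18·18 + 323·1·1, 18·1 + 1·18) = (647, 36)
(x_3, y_3) = (18·647 + 323·1·36, 18·36 + 1·647) = (23274, 1295)
(x_4, y_4) = (18·23274 + 323·1·1295, 18·1295 + 1·23274) = (837217, 46584)

18 1
647 36
23274 1295
837217 46584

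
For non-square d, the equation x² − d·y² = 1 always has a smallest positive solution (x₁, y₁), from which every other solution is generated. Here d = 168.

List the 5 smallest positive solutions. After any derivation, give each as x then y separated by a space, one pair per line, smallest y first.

d=168: √d = [12; 1,24] (ℓ=2, even), read p_1/q_1
i=0: a=12 ⇒ p=12, q=1
i=1: a=1 ⇒ p=13, q=1
(x₁, y₁) = (13, 1);  13² − 168·1² = 1 ✓
n=2: (13,1)∘(13,1) = (13·13+168·1·1, 13·1+1·13) = (337,26)
n=3: (337,26)∘(13,1) = (13·337+168·1·26, 13·26+1·337) = (8749,675)
n=4: (8749,675)∘(13,1) = (13·8749+168·1·675, 13·675+1·8749) = (227137,17524)
n=5: (227137,17524)∘(13,1) = (13·227137+168·1·17524, 13·17524+1·227137) = (5896813,454949)

13 1
337 26
8749 675
227137 17524
5896813 454949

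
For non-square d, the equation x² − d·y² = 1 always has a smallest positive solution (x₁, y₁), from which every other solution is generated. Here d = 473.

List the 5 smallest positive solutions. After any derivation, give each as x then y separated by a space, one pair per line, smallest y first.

√473 → a₀=21, period (1,2,1,42); ℓ=4 even so k=3
k=0  a_k=21  p_k/q_k = 21/1
k=1  a_k=1  p_k/q_k = 22/1
k=2  a_k=2  p_k/q_k = 65/3
k=3  a_k=1  p_k/q_k = 87/4
→ (87, 4).  Check: 87²=7569, 473·4²=7568, difference 1.
k=2:  x_2 = 87·87+473·4·4 = 15137,  y_2 = 87·4+4·87 = 696
k=3:  x_3 = 87·15137+473·4·696 = 2633751,  y_3 = 87·696+4·15137 = 121100
k=4:  x_4 = 87·2633751+473·4·121100 = 458257537,  y_4 = 87·121100+4·2633751 = 21070704
k=5:  x_5 = 87·458257537+473·4·21070704 = 79734177687,  y_5 = 87·21070704+4·458257537 = 3666181396

87 4
15137 696
2633751 121100
458257537 21070704
79734177687 3666181396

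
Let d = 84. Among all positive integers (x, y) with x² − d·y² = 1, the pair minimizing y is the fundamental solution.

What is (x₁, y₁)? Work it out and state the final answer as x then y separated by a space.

55 6

√84 = [9; 6,18, …], period ℓ=2 (even) → k=1
a_0=9:  p_0=9·1+0=9,  q_0=9·0+1=1
a_1=6:  p_1=6·9+1=55,  q_1=6·1+0=6
(x₁, y₁) = (55, 6);  55² − 84·6² = 1 ✓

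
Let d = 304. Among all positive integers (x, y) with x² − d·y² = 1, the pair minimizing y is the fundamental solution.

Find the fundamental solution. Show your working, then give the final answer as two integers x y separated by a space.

√304 = [17; 2,3,2,1,1,1,1,1,2,3,2,34, …], period ℓ=12 (even) → k=11
i=0: a=17 ⇒ p=17, q=1
i=1: a=2 ⇒ p=35, q=2
i=2: a=3 ⇒ p=122, q=7
…
i=4: a=1 ⇒ p=401, q=23
i=5: a=1 ⇒ p=680, q=39
…
i=7: a=1 ⇒ p=1761, q=101
…
i=10: a=3 ⇒ p=25177, q=1444
i=11: a=2 ⇒ p=57799, q=3315
fundamental: x₁=57799, y₁=3315  (since 3340724401 − 304·10989225 = 1)

57799 3315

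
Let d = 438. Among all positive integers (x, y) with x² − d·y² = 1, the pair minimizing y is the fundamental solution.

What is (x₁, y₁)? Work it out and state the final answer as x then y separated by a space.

d=438: √d = [20; 1,12,1,40] (ℓ=4, even), read p_3/q_3
a_0=20:  p_0=20·1+0=20,  q_0=20·0+1=1
a_1=1:  p_1=1·20+1=21,  q_1=1·1+0=1
a_2=12:  p_2=12·21+20=272,  q_2=12·1+1=13
a_3=1:  p_3=1·272+21=293,  q_3=1·13+1=14
→ (293, 14).  Check: 293²=85849, 438·14²=85848, difference 1.

293 14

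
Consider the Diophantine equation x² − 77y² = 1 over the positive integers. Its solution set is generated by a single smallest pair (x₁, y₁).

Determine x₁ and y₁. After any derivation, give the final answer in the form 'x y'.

351 40

[8; 1,3,2,3,1,16] for √77; ℓ=6 ⇒ convergent index 5
k=0  a_k=8  p_k/q_k = 8/1
…
k=4  a_k=3  p_k/q_k = 272/31
k=5  a_k=1  p_k/q_k = 351/40
(x₁, y₁) = (351, 40);  351² − 77·40² = 1 ✓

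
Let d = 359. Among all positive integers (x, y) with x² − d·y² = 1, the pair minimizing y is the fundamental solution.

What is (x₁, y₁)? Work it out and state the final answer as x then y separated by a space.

√359 = [18; 1,17,1,36, …], period ℓ=4 (even) → k=3
i=0: a=18 ⇒ p=18, q=1
…
i=2: a=17 ⇒ p=341, q=18
i=3: a=1 ⇒ p=360, q=19
(x₁, y₁) = (360, 19);  360² − 359·19² = 1 ✓

360 19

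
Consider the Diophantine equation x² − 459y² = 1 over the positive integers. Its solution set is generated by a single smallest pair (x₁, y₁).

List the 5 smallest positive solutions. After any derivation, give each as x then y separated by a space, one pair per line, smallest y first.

499850 23331
499700044999 23324000700
499550134985000450 23317003499766669
499400269944005249820001 23310008398693414998600
499250449862522498110069999250 23303015396150489970600653331

√459 = [21; 2,2,1,4,21,4,1,2,2,42, …], period ℓ=10 (even) → k=9
i=0: a=21 ⇒ p=21, q=1
i=1: a=2 ⇒ p=43, q=2
…
i=4: a=4 ⇒ p=707, q=33
i=5: a=21 ⇒ p=14997, q=700
…
i=7: a=1 ⇒ p=75692, q=3533
i=8: a=2 ⇒ p=212079, q=9899
i=9: a=2 ⇒ p=499850, q=23331
→ (499850, 23331).  Check: 499850²=249850022500, 459·23331²=249850022499, difference 1.
(499850+23331√459)^2 = 499700044999 + 23324000700√459
(499850+23331√459)^3 = 499550134985000450 + 23317003499766669√459
(499850+23331√459)^4 = 499400269944005249820001 + 23310008398693414998600√459
(499850+23331√459)^5 = 499250449862522498110069999250 + 23303015396150489970600653331√459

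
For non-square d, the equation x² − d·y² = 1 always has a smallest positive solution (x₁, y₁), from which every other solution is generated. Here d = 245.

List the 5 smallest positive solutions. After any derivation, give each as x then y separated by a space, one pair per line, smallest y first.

51841 3312
5374978561 343394784
557288527109761 35603857991376
57780789062419261441 3691479203918451648
5990827771012465337616001 382739946785069045776560

√245 → a₀=15, period (1,1,1,7,6,7,1,1,1,30); ℓ=10 even so k=9
k=0  a_k=15  p_k/q_k = 15/1
k=1  a_k=1  p_k/q_k = 16/1
…
k=4  a_k=7  p_k/q_k = 360/23
k=5  a_k=6  p_k/q_k = 2207/141
…
k=7  a_k=1  p_k/q_k = 18016/1151
k=8  a_k=1  p_k/q_k = 33825/2161
k=9  a_k=1  p_k/q_k = 51841/3312
fundamental: x₁=51841, y₁=3312  (since 2687489281 − 245·10969344 = 1)
n=2: (51841,3312)∘(51841,3312) = (51841·51841+245·3312·3312, 51841·3312+3312·51841) = (5374978561,343394784)
n=3: (5374978561,343394784)∘(51841,3312) = (51841·5374978561+245·3312·343394784, 51841·343394784+3312·5374978561) = (557288527109761,35603857991376)
n=4: (557288527109761,35603857991376)∘(51841,3312) = (51841·557288527109761+245·3312·35603857991376, 51841·35603857991376+3312·557288527109761) = (57780789062419261441,3691479203918451648)
n=5: (57780789062419261441,3691479203918451648)∘(51841,3312) = (51841·57780789062419261441+245·3312·3691479203918451648, 51841·3691479203918451648+3312·57780789062419261441) = (5990827771012465337616001,382739946785069045776560)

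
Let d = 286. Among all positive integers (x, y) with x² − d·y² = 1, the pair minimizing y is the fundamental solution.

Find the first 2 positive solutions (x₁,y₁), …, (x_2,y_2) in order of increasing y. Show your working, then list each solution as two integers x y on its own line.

561835 33222
631317134449 37330564740

d=286: √d = [16; 1,10,3,3,2,3,3,10,1,32] (ℓ=10, even), read p_9/q_9
k=0  a_k=16  p_k/q_k = 16/1
…
k=3  a_k=3  p_k/q_k = 575/34
…
k=6  a_k=3  p_k/q_k = 15102/893
k=7  a_k=3  p_k/q_k = 49703/2939
k=8  a_k=10  p_k/q_k = 512132/30283
k=9  a_k=1  p_k/q_k = 561835/33222
fundamental: x₁=561835, y₁=33222  (since 315658567225 − 286·1103701284 = 1)
n=2: (561835,33222)∘(561835,33222) = (561835·561835+286·33222·33222, 561835·33222+33222·561835) = (631317134449,37330564740)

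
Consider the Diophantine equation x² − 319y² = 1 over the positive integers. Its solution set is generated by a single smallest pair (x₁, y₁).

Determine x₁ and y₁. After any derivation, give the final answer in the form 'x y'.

12901780 722361

[17; 1,6,5,1,4,…,6,1,34] for √319; ℓ=14 ⇒ convergent index 13
i=0: a=17 ⇒ p=17, q=1
i=1: a=1 ⇒ p=18, q=1
i=2: a=6 ⇒ p=125, q=7
i=3: a=5 ⇒ p=643, q=36
i=4: a=1 ⇒ p=768, q=43
…
i=6: a=3 ⇒ p=11913, q=667
…
i=8: a=3 ⇒ p=58797, q=3292
i=9: a=4 ⇒ p=250816, q=14043
i=10: a=1 ⇒ p=309613, q=17335
i=11: a=5 ⇒ p=1798881, q=100718
i=12: a=6 ⇒ p=11102899, q=621643
i=13: a=1 ⇒ p=12901780, q=722361
fundamental: x₁=12901780, y₁=722361  (since 166455927168400 − 319·521805414321 = 1)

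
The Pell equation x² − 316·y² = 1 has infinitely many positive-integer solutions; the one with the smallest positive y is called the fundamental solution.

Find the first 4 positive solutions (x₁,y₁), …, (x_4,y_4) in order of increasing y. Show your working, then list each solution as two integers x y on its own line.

12799 720
327628801 18430560
8386642035199 471785474160
214681262489395201 12076764549117120

√316 → a₀=17, period (1,3,2,8,2,3,1,34); ℓ=8 even so k=7
k=0  a_k=17  p_k/q_k = 17/1
k=1  a_k=1  p_k/q_k = 18/1
…
k=3  a_k=2  p_k/q_k = 160/9
k=4  a_k=8  p_k/q_k = 1351/76
…
k=6  a_k=3  p_k/q_k = 9937/559
k=7  a_k=1  p_k/q_k = 12799/720
fundamental: x₁=12799, y₁=720  (since 163814401 − 316·518400 = 1)
n=2: (12799,720)∘(12799,720) = (12799·12799+316·720·720, 12799·720+720·12799) = (327628801,18430560)
n=3: (327628801,18430560)∘(12799,720) = (12799·327628801+316·720·18430560, 12799·18430560+720·327628801) = (8386642035199,471785474160)
n=4: (8386642035199,471785474160)∘(12799,720) = (12799·8386642035199+316·720·471785474160, 12799·471785474160+720·8386642035199) = (214681262489395201,12076764549117120)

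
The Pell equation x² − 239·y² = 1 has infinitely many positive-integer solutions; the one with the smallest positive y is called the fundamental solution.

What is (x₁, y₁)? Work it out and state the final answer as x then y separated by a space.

6195120 400729

√239 = [15; 2,5,1,2,4,15,4,2,1,5,2,30, …], period ℓ=12 (even) → k=11
step 0: (15, 1)  from 15·(1,0) + (0,1)
…
step 2: (170, 11)  from 5·(31,2) + (15,1)
…
step 4: (572, 37)  from 2·(201,13) + (170,11)
…
step 6: (37907, 2452)  from 15·(2489,161) + (572,37)
step 7: (154117, 9969)  from 4·(37907,2452) + (2489,161)
…
step 10: (2847431, 184185)  from 5·(500258,32359) + (346141,22390)
step 11: (6195120, 400729)  from 2·(2847431,184185) + (500258,32359)
→ (6195120, 400729).  Check: 6195120²=38379511814400, 239·400729²=38379511814399, difference 1.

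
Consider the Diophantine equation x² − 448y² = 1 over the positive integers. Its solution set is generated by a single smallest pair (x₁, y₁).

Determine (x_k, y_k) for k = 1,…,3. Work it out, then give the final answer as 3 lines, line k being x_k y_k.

127 6
32257 1524
8193151 387090

[21; 6,42] for √448; ℓ=2 ⇒ convergent index 1
i=0: a=21 ⇒ p=21, q=1
i=1: a=6 ⇒ p=127, q=6
(x₁, y₁) = (127, 6);  127² − 448·6² = 1 ✓
(x_2, y_2) = (127·127 + 448·6·6, 127·6 + 6·127) = (32257, 1524)
(x_3, y_3) = (127·32257 + 448·6·1524, 127·1524 + 6·32257) = (8193151, 387090)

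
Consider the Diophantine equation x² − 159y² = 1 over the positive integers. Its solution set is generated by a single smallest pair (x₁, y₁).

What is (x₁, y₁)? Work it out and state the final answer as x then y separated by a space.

√159 → a₀=12, period (1,1,1,1,3,1,1,1,1,24); ℓ=10 even so k=9
step 0: (12, 1)  from 12·(1,0) + (0,1)
step 1: (13, 1)  from 1·(12,1) + (1,0)
…
step 4: (63, 5)  from 1·(38,3) + (25,2)
step 5: (227, 18)  from 3·(63,5) + (38,3)
step 6: (290, 23)  from 1·(227,18) + (63,5)
step 7: (517, 41)  from 1·(290,23) + (227,18)
step 8: (807, 64)  from 1·(517,41) + (290,23)
step 9: (1324, 105)  from 1·(807,64) + (517,41)
fundamental: x₁=1324, y₁=105  (since 1752976 − 159·11025 = 1)

1324 105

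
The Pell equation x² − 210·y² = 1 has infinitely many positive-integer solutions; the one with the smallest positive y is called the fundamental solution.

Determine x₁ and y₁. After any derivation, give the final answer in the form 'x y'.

29 2

√210 → a₀=14, period (2,28); ℓ=2 even so k=1
k=0  a_k=14  p_k/q_k = 14/1
k=1  a_k=2  p_k/q_k = 29/2
fundamental: x₁=29, y₁=2  (since 841 − 210·4 = 1)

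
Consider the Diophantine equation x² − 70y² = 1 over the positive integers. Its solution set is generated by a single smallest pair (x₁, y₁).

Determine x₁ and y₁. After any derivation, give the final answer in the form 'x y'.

251 30

√70 → a₀=8, period (2,1,2,1,2,16); ℓ=6 even so k=5
i=0: a=8 ⇒ p=8, q=1
…
i=4: a=1 ⇒ p=92, q=11
i=5: a=2 ⇒ p=251, q=30
(x₁, y₁) = (251, 30);  251² − 70·30² = 1 ✓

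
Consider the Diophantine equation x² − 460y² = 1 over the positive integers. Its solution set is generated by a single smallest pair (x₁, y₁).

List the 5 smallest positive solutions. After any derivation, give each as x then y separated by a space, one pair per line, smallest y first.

2535751 118230
12860066268001 599603681460
65219851798297071751 3040891269731634690
330762608834754335913072001 15421886156225925189922920
1677463232230609064240018182143751 78212126485069051161274736991150

√460 = [21; 2,4,3,1,2,10,2,1,3,4,2,42, …], period ℓ=12 (even) → k=11
step 0: (21, 1)  from 21·(1,0) + (0,1)
step 1: (43, 2)  from 2·(21,1) + (1,0)
step 2: (193, 9)  from 4·(43,2) + (21,1)
step 3: (622, 29)  from 3·(193,9) + (43,2)
step 4: (815, 38)  from 1·(622,29) + (193,9)
step 5: (2252, 105)  from 2·(815,38) + (622,29)
step 6: (23335, 1088)  from 10·(2252,105) + (815,38)
…
step 8: (72257, 3369)  from 1·(48922,2281) + (23335,1088)
step 9: (265693, 12388)  from 3·(72257,3369) + (48922,2281)
step 10: (1135029, 52921)  from 4·(265693,12388) + (72257,3369)
step 11: (2535751, 118230)  from 2·(1135029,52921) + (265693,12388)
fundamental: x₁=2535751, y₁=118230  (since 6430033134001 − 460·13978332900 = 1)
k=2:  x_2 = 2535751·2535751+460·118230·118230 = 12860066268001,  y_2 = 2535751·118230+118230·2535751 = 599603681460
k=3:  x_3 = 2535751·12860066268001+460·118230·599603681460 = 65219851798297071751,  y_3 = 2535751·599603681460+118230·12860066268001 = 3040891269731634690
k=4:  x_4 = 2535751·65219851798297071751+460·118230·3040891269731634690 = 330762608834754335913072001,  y_4 = 2535751·3040891269731634690+118230·65219851798297071751 = 15421886156225925189922920
k=5:  x_5 = 2535751·330762608834754335913072001+460·118230·15421886156225925189922920 = 1677463232230609064240018182143751,  y_5 = 2535751·15421886156225925189922920+118230·330762608834754335913072001 = 78212126485069051161274736991150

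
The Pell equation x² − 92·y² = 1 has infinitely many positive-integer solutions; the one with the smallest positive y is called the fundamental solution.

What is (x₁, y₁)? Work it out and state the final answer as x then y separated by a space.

1151 120

d=92: √d = [9; 1,1,2,4,2,1,1,18] (ℓ=8, even), read p_7/q_7
k=0  a_k=9  p_k/q_k = 9/1
…
k=5  a_k=2  p_k/q_k = 470/49
k=6  a_k=1  p_k/q_k = 681/71
k=7  a_k=1  p_k/q_k = 1151/120
(x₁, y₁) = (1151, 120);  1151² − 92·120² = 1 ✓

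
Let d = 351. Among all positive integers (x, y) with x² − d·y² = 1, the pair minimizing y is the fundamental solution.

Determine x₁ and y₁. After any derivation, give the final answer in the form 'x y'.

62425 3332

√351 → a₀=18, period (1,2,1,3,2,2,2,3,1,2,1,36); ℓ=12 even so k=11
a_0=18:  p_0=18·1+0=18,  q_0=18·0+1=1
a_1=1:  p_1=1·18+1=19,  q_1=1·1+0=1
…
a_5=2:  p_5=2·281+75=637,  q_5=2·15+4=34
…
a_9=1:  p_9=1·12796+3747=16543,  q_9=1·683+200=883
a_10=2:  p_10=2·16543+12796=45882,  q_10=2·883+683=2449
a_11=1:  p_11=1·45882+16543=62425,  q_11=1·2449+883=3332
(x₁, y₁) = (62425, 3332);  62425² − 351·3332² = 1 ✓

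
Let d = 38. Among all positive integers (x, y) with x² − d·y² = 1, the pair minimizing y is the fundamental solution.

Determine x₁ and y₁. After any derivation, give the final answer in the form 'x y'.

37 6

[6; 6,12] for √38; ℓ=2 ⇒ convergent index 1
i=0: a=6 ⇒ p=6, q=1
i=1: a=6 ⇒ p=37, q=6
→ (37, 6).  Check: 37²=1369, 38·6²=1368, difference 1.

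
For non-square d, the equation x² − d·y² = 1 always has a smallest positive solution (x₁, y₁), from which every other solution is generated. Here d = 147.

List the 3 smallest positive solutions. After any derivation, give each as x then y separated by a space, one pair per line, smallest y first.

97 8
18817 1552
3650401 301080

[12; 8,24] for √147; ℓ=2 ⇒ convergent index 1
k=0  a_k=12  p_k/q_k = 12/1
k=1  a_k=8  p_k/q_k = 97/8
(x₁, y₁) = (97, 8);  97² − 147·8² = 1 ✓
n=2: (97,8)∘(97,8) = (97·97+147·8·8, 97·8+8·97) = (18817,1552)
n=3: (18817,1552)∘(97,8) = (97·18817+147·8·1552, 97·1552+8·18817) = (3650401,301080)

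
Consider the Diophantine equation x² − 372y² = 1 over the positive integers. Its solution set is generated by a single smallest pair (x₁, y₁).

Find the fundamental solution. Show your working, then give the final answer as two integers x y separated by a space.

12151 630

[19; 3,2,12,2,3,38] for √372; ℓ=6 ⇒ convergent index 5
k=0  a_k=19  p_k/q_k = 19/1
k=1  a_k=3  p_k/q_k = 58/3
k=2  a_k=2  p_k/q_k = 135/7
k=3  a_k=12  p_k/q_k = 1678/87
k=4  a_k=2  p_k/q_k = 3491/181
k=5  a_k=3  p_k/q_k = 12151/630
(x₁, y₁) = (12151, 630);  12151² − 372·630² = 1 ✓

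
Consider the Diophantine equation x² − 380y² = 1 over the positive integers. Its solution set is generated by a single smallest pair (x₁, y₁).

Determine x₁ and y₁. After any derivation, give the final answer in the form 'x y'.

39 2

√380 → a₀=19, period (2,38); ℓ=2 even so k=1
i=0: a=19 ⇒ p=19, q=1
i=1: a=2 ⇒ p=39, q=2
(x₁, y₁) = (39, 2);  39² − 380·2² = 1 ✓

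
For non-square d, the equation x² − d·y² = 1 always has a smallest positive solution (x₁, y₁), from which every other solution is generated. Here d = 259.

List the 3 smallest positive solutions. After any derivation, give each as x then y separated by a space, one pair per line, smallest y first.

847225 52644
1435580401249 89202625800
2432519210895520825 151149389286757356

d=259: √d = [16; 10,1,2,3,4,3,2,1,10,32] (ℓ=10, even), read p_9/q_9
k=0  a_k=16  p_k/q_k = 16/1
…
k=3  a_k=2  p_k/q_k = 515/32
…
k=8  a_k=1  p_k/q_k = 79196/4921
k=9  a_k=10  p_k/q_k = 847225/52644
(x₁, y₁) = (847225, 52644);  847225² − 259·52644² = 1 ✓
(847225+52644√259)^2 = 1435580401249 + 89202625800√259
(847225+52644√259)^3 = 2432519210895520825 + 151149389286757356√259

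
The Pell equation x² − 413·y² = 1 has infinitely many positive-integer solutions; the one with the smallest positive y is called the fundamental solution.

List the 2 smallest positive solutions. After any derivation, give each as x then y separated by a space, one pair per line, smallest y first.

d=413: √d = [20; 3,9,1,4,1,9,3,40] (ℓ=8, even), read p_7/q_7
i=0: a=20 ⇒ p=20, q=1
i=1: a=3 ⇒ p=61, q=3
…
i=3: a=1 ⇒ p=630, q=31
…
i=5: a=1 ⇒ p=3719, q=183
i=6: a=9 ⇒ p=36560, q=1799
i=7: a=3 ⇒ p=113399, q=5580
(x₁, y₁) = (113399, 5580);  113399² − 413·5580² = 1 ✓
n=2: (113399,5580)∘(113399,5580) = (113399·113399+413·5580·5580, 113399·5580+5580·113399) = (25718666401,1265532840)

113399 5580
25718666401 1265532840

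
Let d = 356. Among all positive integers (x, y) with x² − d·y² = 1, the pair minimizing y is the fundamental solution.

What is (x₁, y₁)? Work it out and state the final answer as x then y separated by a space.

√356 = [18; 1,6,1,1,2,…,6,1,36, …], period ℓ=14 (even) → k=13
k=0  a_k=18  p_k/q_k = 18/1
k=1  a_k=1  p_k/q_k = 19/1
k=2  a_k=6  p_k/q_k = 132/7
k=3  a_k=1  p_k/q_k = 151/8
k=4  a_k=1  p_k/q_k = 283/15
k=5  a_k=2  p_k/q_k = 717/38
…
k=9  a_k=2  p_k/q_k = 28151/1492
k=10  a_k=1  p_k/q_k = 37868/2007
…
k=12  a_k=6  p_k/q_k = 433982/23001
k=13  a_k=1  p_k/q_k = 500001/26500
→ (500001, 26500).  Check: 500001²=250001000001, 356·26500²=250001000000, difference 1.

500001 26500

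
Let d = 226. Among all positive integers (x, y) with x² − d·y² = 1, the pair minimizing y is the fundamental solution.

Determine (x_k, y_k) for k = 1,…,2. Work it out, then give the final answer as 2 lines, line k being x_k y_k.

[15; 30] for √226; ℓ=1 ⇒ convergent index 1
i=0: a=15 ⇒ p=15, q=1
i=1: a=30 ⇒ p=451, q=30
fundamental: x₁=451, y₁=30  (since 203401 − 226·900 = 1)
(x_2, y_2) = (451·451 + 226·30·30, 451·30 + 30·451) = (406801, 27060)

451 30
406801 27060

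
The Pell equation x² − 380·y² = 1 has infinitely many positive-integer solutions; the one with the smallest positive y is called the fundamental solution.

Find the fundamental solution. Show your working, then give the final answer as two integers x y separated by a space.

√380 = [19; 2,38, …], period ℓ=2 (even) → k=1
k=0  a_k=19  p_k/q_k = 19/1
k=1  a_k=2  p_k/q_k = 39/2
→ (39, 2).  Check: 39²=1521, 380·2²=1520, difference 1.

39 2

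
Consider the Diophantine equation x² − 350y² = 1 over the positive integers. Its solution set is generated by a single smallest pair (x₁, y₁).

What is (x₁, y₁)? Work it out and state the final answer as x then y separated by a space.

√350 → a₀=18, period (1,2,2,2,1,36); ℓ=6 even so k=5
a_0=18:  p_0=18·1+0=18,  q_0=18·0+1=1
a_1=1:  p_1=1·18+1=19,  q_1=1·1+0=1
a_2=2:  p_2=2·19+18=56,  q_2=2·1+1=3
…
a_4=2:  p_4=2·131+56=318,  q_4=2·7+3=17
a_5=1:  p_5=1·318+131=449,  q_5=1·17+7=24
fundamental: x₁=449, y₁=24  (since 201601 − 350·576 = 1)

449 24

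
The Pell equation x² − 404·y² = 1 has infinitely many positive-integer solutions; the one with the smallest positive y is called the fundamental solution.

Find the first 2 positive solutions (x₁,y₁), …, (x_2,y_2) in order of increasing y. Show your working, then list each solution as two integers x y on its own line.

201 10
80801 4020

√404 → a₀=20, period (10,40); ℓ=2 even so k=1
a_0=20:  p_0=20·1+0=20,  q_0=20·0+1=1
a_1=10:  p_1=10·20+1=201,  q_1=10·1+0=10
→ (201, 10).  Check: 201²=40401, 404·10²=40400, difference 1.
(x_2, y_2) = (201·201 + 404·10·10, 201·10 + 10·201) = (80801, 4020)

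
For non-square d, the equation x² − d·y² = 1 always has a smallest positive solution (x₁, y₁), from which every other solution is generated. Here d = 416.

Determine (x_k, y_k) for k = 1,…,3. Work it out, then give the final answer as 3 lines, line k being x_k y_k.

√416 = [20; 2,1,1,9,1,1,2,40, …], period ℓ=8 (even) → k=7
step 0: (20, 1)  from 20·(1,0) + (0,1)
…
step 6: (2060, 101)  from 1·(1081,53) + (979,48)
step 7: (5201, 255)  from 2·(2060,101) + (1081,53)
(x₁, y₁) = (5201, 255);  5201² − 416·255² = 1 ✓
n=2: (5201,255)∘(5201,255) = (5201·5201+416·255·255, 5201·255+255·5201) = (54100801,2652510)
n=3: (54100801,2652510)∘(5201,255) = (5201·54100801+416·255·2652510, 5201·2652510+255·54100801) = (562756526801,27591408765)

5201 255
54100801 2652510
562756526801 27591408765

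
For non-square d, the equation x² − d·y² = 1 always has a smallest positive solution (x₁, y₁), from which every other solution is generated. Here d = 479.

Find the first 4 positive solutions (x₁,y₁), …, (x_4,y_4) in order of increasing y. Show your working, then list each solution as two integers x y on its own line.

2989440 136591
17873503027199 816661198080
106863529779256567680 4882719303976413809
638924220926583633867571201 29193192792157684333155840

d=479: √d = [21; 1,7,1,3,2,21,2,3,1,7,1,42] (ℓ=12, even), read p_11/q_11
a_0=21:  p_0=21·1+0=21,  q_0=21·0+1=1
a_1=1:  p_1=1·21+1=22,  q_1=1·1+0=1
…
a_3=1:  p_3=1·175+22=197,  q_3=1·8+1=9
…
a_6=21:  p_6=21·1729+766=37075,  q_6=21·79+35=1694
…
a_8=3:  p_8=3·75879+37075=264712,  q_8=3·3467+1694=12095
…
a_10=7:  p_10=7·340591+264712=2648849,  q_10=7·15562+12095=121029
a_11=1:  p_11=1·2648849+340591=2989440,  q_11=1·121029+15562=136591
(x₁, y₁) = (2989440, 136591);  2989440² − 479·136591² = 1 ✓
n=2: (2989440,136591)∘(2989440,136591) = (2989440·2989440+479·136591·136591, 2989440·136591+136591·2989440) = (17873503027199,816661198080)
n=3: (17873503027199,816661198080)∘(2989440,136591) = (2989440·17873503027199+479·136591·816661198080, 2989440·816661198080+136591·17873503027199) = (106863529779256567680,4882719303976413809)
n=4: (106863529779256567680,4882719303976413809)∘(2989440,136591) = (2989440·106863529779256567680+479·136591·4882719303976413809, 2989440·4882719303976413809+136591·106863529779256567680) = (638924220926583633867571201,29193192792157684333155840)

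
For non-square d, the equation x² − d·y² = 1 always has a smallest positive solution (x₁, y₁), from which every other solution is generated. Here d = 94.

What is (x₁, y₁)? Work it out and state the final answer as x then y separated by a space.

2143295 221064

d=94: √d = [9; 1,2,3,1,1,…,2,1,18] (ℓ=16, even), read p_15/q_15
i=0: a=9 ⇒ p=9, q=1
…
i=3: a=3 ⇒ p=97, q=10
i=4: a=1 ⇒ p=126, q=13
…
i=7: a=1 ⇒ p=1464, q=151
…
i=9: a=1 ⇒ p=14417, q=1487
i=10: a=5 ⇒ p=85038, q=8771
i=11: a=1 ⇒ p=99455, q=10258
i=12: a=1 ⇒ p=184493, q=19029
i=13: a=3 ⇒ p=652934, q=67345
i=14: a=2 ⇒ p=1490361, q=153719
i=15: a=1 ⇒ p=2143295, q=221064
(x₁, y₁) = (2143295, 221064);  2143295² − 94·221064² = 1 ✓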